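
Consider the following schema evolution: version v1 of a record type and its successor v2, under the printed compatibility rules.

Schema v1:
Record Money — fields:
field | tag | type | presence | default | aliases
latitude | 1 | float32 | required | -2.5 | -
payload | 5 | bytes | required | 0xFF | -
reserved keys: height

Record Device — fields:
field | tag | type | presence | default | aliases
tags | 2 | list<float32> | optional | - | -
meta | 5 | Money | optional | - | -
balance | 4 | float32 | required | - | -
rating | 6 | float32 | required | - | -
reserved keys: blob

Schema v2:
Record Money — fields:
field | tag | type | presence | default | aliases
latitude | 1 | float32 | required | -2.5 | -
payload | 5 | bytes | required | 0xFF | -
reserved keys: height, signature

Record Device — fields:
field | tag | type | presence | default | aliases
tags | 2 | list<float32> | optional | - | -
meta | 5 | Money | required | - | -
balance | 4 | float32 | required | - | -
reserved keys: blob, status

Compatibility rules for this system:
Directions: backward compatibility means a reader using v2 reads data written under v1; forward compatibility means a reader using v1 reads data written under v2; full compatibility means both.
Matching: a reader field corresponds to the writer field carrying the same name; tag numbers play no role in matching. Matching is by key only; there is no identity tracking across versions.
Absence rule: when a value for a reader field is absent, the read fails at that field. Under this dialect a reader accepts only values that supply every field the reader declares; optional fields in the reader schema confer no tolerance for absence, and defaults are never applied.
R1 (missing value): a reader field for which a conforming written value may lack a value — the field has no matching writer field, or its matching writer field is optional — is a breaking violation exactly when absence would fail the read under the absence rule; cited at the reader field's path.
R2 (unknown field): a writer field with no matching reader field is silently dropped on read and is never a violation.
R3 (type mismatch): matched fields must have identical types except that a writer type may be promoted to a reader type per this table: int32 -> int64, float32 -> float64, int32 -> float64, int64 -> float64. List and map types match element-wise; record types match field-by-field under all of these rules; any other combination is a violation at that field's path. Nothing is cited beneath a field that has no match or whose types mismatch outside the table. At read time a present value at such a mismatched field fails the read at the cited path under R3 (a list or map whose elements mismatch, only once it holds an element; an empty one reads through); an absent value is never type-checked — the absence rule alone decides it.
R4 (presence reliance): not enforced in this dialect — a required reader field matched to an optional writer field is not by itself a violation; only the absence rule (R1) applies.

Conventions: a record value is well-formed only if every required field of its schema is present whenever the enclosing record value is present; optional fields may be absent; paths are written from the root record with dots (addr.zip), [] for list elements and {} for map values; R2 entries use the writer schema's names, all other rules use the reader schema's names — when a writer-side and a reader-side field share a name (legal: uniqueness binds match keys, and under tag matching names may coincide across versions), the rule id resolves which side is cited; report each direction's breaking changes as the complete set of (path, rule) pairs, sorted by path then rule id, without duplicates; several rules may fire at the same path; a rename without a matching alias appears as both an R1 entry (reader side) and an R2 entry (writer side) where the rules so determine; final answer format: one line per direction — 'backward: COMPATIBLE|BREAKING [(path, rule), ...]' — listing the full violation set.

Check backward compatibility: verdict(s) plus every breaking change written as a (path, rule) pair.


backward: BREAKING [(meta, R1), (tags, R1)]

in Device below, arrows point writer -> reader
backward for Device (reader v2, writer v1):
  writer optional, list<float32> -> list<float32>: reader tags maps from writer tags
  writer optional, Money -> Money: reader meta maps from writer meta
  writer required, float32 -> float32: reader balance maps from writer balance
  writer field rating has no reader counterpart
  writer required, float32 -> float32: reader meta.latitude maps from writer meta.latitude
  writer required, bytes -> bytes: reader meta.payload maps from writer meta.payload
  violation R1 at meta
  violation R1 at tags
  => backward: BREAKING (2)
the other Device changes do not affect what is asked:
  field meta in record Device: optional changed to required -> its effect on Device is confined to the forward direction, not asked
  removed field rating from record Device -> its effect on Device is confined to the forward direction, not asked


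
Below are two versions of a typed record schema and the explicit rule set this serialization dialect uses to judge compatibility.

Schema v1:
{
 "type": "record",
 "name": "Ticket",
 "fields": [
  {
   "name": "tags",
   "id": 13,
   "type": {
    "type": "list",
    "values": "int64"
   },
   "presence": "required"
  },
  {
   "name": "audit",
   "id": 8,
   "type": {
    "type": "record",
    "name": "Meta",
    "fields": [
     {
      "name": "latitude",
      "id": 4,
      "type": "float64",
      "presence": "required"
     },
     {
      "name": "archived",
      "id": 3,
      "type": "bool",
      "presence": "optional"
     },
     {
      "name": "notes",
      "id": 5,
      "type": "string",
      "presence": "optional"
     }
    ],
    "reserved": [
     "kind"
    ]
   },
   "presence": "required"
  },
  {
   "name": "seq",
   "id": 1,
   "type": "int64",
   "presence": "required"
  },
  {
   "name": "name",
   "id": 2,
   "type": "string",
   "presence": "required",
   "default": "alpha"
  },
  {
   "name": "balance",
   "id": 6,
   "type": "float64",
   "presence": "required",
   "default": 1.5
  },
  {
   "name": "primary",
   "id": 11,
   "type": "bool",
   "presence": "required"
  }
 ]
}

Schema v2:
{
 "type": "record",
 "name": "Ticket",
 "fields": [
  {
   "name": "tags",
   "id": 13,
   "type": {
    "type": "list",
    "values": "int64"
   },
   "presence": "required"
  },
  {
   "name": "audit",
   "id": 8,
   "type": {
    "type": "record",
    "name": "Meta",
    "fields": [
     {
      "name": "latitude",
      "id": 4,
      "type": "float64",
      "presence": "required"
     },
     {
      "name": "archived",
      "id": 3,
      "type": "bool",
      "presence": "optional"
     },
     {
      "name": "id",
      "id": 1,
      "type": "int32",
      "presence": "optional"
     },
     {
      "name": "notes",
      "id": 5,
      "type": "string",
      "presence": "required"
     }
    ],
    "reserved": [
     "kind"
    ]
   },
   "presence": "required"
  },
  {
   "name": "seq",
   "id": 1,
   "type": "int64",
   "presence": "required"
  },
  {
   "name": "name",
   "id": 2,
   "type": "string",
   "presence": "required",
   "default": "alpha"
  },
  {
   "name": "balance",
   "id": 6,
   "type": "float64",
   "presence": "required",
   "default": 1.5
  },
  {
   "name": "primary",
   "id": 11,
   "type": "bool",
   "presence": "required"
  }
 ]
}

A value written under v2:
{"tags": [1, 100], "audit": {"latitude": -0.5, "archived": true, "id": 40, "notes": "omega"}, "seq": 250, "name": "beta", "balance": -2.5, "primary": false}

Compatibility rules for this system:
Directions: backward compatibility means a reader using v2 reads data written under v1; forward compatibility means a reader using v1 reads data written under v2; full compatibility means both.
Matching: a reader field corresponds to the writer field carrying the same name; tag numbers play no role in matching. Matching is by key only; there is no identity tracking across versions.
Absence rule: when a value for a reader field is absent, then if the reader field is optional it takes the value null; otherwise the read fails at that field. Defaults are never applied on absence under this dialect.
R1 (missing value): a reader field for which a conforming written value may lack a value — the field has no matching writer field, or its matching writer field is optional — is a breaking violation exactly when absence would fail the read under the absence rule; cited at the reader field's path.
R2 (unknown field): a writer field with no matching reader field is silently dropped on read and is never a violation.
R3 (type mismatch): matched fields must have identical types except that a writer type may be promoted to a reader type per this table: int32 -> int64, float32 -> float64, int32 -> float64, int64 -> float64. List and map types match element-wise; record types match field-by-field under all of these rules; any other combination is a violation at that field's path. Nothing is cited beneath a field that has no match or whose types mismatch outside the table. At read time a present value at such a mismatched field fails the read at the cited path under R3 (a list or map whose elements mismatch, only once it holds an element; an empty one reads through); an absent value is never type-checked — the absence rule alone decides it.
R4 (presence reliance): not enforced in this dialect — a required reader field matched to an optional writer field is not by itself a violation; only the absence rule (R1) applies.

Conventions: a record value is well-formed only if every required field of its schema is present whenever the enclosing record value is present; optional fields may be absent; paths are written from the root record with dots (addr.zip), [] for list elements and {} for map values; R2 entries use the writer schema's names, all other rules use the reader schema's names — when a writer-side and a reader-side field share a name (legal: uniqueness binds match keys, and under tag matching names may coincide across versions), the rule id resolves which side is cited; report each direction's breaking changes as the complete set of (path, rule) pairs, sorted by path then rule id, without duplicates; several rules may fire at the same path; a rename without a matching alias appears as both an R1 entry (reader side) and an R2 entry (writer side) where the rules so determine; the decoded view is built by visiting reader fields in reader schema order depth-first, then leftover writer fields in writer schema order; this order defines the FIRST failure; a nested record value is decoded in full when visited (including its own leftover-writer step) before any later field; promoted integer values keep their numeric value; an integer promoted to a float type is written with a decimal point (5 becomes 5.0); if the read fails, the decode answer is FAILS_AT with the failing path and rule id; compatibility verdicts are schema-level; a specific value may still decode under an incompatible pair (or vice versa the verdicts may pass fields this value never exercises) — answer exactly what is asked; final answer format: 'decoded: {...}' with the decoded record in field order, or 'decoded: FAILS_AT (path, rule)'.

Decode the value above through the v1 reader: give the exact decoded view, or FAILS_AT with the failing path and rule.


in Ticket below, arrows point writer -> reader
decode walk for Ticket under reader schema v1:
  tags := [1, 100]
  audit.latitude := -0.5
  audit.archived := true
  audit.notes := "omega"
  writer audit.id: unmatched, discarded
  seq := 250
  name := "beta"
  balance := -2.5
  primary := false
  => decoded: {"tags": [1, 100], "audit": {"latitude": -0.5, "archived": true, "notes": "omega"}, "seq": 250, "name": "beta", "balance": -2.5, "primary": false}
the rest of the Ticket diff is inert for this question:
  added field id to record Meta: optional int32, tag 1 (in v2 it sits immediately before notes) -> inert under this dialect — no rule fires on Ticket and the result does not move
  field notes in record Meta: optional changed to required -> shifts the Ticket verdicts, not this decode

decoded: {"tags": [1, 100], "audit": {"latitude": -0.5, "archived": true, "notes": "omega"}, "seq": 250, "name": "beta", "balance": -2.5, "primary": false}


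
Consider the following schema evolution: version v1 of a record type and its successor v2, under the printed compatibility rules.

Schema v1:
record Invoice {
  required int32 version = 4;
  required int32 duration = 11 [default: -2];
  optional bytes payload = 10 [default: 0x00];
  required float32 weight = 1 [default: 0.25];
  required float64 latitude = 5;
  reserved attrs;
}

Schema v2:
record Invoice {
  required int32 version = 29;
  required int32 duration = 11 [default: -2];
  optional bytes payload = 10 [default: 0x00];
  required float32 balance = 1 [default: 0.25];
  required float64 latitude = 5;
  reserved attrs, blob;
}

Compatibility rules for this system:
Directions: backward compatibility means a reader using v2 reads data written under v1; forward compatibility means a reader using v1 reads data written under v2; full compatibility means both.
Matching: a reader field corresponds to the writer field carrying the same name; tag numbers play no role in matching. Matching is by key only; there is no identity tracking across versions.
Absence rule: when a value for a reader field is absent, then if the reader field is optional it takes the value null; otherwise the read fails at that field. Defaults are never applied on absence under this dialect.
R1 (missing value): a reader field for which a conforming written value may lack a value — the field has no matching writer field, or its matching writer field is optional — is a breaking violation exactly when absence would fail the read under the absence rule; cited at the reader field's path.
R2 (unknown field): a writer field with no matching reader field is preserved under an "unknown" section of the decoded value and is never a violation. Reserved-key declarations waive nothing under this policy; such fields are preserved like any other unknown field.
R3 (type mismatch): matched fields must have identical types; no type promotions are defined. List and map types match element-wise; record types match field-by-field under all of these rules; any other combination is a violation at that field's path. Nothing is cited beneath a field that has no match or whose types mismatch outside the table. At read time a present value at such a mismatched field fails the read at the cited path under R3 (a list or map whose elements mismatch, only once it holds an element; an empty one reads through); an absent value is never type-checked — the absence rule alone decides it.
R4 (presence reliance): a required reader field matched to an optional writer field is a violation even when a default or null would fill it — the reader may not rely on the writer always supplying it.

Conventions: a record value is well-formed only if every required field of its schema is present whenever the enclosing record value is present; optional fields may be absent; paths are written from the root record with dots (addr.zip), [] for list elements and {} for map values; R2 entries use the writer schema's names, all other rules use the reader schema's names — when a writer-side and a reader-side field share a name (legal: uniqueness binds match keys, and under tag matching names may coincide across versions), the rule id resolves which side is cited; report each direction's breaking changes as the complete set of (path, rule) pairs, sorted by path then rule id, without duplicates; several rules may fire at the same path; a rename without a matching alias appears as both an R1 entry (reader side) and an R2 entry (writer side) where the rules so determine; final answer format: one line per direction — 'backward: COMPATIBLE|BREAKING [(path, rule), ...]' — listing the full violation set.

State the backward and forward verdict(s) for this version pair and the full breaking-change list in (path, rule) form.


backward: BREAKING [(balance, R1)]; forward: BREAKING [(weight, R1)]

in Invoice below, arrows point writer -> reader
checking backward for Invoice: reader v2 against writer v1:
  version: paired with writer version (int32 -> int32; writer required)
  duration: paired with writer duration (int32 -> int32; writer required)
  payload: paired with writer payload (bytes -> bytes; writer optional)
  balance: no writer match
  latitude: paired with writer latitude (float64 -> float64; writer required)
  writer weight: unknown to reader
  breaking: (balance, R1)
  => backward verdict for Invoice: BREAKING, 1 violation(s)
checking forward for Invoice: reader v1 against writer v2:
  version: paired with writer version (int32 -> int32; writer required)
  duration: paired with writer duration (int32 -> int32; writer required)
  payload: paired with writer payload (bytes -> bytes; writer optional)
  weight: no writer match
  latitude: paired with writer latitude (float64 -> float64; writer required)
  writer balance: unknown to reader
  breaking: (weight, R1)
  => forward verdict for Invoice: BREAKING, 1 violation(s)


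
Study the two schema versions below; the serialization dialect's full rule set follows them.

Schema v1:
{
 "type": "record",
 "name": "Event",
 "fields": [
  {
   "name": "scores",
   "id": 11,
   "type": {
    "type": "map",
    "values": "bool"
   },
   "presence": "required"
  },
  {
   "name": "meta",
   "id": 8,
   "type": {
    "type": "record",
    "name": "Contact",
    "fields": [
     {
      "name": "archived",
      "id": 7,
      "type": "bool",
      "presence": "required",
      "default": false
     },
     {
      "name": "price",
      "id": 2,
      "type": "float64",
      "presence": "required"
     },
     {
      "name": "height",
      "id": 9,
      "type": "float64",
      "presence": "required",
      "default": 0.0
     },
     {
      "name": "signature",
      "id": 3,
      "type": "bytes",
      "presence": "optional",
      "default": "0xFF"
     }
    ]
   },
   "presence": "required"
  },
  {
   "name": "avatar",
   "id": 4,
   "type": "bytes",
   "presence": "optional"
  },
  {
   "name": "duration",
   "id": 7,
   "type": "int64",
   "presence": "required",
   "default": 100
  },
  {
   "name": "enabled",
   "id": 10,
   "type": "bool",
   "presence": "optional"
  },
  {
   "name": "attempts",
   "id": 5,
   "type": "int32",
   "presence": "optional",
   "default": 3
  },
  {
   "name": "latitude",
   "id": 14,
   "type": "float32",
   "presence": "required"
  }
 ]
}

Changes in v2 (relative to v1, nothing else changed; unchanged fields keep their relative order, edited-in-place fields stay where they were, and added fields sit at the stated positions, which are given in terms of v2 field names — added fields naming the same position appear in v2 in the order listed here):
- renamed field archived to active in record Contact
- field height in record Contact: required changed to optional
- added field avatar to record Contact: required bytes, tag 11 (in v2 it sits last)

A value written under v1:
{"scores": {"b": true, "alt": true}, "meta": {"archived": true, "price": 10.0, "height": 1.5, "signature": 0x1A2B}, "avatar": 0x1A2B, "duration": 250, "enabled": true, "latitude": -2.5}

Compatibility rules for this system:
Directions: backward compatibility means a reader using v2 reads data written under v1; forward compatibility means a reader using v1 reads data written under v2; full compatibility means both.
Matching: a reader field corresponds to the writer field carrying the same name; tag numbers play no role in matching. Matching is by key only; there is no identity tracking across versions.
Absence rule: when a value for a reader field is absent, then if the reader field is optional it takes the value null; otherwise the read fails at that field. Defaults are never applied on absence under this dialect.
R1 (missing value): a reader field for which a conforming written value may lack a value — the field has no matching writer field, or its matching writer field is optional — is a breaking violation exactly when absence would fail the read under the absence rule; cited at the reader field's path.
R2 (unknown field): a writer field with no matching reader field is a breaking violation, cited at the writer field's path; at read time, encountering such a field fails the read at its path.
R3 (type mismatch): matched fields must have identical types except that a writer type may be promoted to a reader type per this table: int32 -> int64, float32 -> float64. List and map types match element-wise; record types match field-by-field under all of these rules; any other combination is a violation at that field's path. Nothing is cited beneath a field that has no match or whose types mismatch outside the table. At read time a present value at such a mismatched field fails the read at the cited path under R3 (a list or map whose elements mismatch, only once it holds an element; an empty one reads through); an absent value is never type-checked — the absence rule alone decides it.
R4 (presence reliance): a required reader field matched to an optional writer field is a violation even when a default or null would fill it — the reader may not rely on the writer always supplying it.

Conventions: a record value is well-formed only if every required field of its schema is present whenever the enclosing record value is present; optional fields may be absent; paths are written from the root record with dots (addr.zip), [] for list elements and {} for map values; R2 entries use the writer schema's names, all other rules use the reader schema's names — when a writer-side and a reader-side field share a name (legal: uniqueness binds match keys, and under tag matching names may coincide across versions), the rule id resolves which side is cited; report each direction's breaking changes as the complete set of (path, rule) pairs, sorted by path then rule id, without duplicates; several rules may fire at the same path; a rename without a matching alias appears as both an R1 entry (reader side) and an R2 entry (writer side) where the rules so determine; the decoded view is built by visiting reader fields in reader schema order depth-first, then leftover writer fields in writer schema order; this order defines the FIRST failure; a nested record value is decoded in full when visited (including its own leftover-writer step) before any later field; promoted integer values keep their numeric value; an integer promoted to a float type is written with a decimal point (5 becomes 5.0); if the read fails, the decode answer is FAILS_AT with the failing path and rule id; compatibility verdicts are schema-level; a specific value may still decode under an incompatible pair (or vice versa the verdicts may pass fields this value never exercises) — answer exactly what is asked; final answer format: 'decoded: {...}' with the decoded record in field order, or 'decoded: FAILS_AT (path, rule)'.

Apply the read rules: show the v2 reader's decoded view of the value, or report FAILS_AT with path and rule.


arrows below run writer -> reader for Event
decode walk for Event under reader schema v2:
  scores := {"b": true, "alt": true}
  read fails at meta.active under R1 (no fill)
  => FAILS_AT (meta.active, R1)
ruling out the remaining Event differences:
  field height in record Contact: required changed to optional -> a verdict-level change on Event — the shown value reads the same
  added field avatar to record Contact: required bytes, tag 11 (in v2 it sits last) -> a verdict-level change on Event — the shown value reads the same

decoded: FAILS_AT (meta.active, R1)


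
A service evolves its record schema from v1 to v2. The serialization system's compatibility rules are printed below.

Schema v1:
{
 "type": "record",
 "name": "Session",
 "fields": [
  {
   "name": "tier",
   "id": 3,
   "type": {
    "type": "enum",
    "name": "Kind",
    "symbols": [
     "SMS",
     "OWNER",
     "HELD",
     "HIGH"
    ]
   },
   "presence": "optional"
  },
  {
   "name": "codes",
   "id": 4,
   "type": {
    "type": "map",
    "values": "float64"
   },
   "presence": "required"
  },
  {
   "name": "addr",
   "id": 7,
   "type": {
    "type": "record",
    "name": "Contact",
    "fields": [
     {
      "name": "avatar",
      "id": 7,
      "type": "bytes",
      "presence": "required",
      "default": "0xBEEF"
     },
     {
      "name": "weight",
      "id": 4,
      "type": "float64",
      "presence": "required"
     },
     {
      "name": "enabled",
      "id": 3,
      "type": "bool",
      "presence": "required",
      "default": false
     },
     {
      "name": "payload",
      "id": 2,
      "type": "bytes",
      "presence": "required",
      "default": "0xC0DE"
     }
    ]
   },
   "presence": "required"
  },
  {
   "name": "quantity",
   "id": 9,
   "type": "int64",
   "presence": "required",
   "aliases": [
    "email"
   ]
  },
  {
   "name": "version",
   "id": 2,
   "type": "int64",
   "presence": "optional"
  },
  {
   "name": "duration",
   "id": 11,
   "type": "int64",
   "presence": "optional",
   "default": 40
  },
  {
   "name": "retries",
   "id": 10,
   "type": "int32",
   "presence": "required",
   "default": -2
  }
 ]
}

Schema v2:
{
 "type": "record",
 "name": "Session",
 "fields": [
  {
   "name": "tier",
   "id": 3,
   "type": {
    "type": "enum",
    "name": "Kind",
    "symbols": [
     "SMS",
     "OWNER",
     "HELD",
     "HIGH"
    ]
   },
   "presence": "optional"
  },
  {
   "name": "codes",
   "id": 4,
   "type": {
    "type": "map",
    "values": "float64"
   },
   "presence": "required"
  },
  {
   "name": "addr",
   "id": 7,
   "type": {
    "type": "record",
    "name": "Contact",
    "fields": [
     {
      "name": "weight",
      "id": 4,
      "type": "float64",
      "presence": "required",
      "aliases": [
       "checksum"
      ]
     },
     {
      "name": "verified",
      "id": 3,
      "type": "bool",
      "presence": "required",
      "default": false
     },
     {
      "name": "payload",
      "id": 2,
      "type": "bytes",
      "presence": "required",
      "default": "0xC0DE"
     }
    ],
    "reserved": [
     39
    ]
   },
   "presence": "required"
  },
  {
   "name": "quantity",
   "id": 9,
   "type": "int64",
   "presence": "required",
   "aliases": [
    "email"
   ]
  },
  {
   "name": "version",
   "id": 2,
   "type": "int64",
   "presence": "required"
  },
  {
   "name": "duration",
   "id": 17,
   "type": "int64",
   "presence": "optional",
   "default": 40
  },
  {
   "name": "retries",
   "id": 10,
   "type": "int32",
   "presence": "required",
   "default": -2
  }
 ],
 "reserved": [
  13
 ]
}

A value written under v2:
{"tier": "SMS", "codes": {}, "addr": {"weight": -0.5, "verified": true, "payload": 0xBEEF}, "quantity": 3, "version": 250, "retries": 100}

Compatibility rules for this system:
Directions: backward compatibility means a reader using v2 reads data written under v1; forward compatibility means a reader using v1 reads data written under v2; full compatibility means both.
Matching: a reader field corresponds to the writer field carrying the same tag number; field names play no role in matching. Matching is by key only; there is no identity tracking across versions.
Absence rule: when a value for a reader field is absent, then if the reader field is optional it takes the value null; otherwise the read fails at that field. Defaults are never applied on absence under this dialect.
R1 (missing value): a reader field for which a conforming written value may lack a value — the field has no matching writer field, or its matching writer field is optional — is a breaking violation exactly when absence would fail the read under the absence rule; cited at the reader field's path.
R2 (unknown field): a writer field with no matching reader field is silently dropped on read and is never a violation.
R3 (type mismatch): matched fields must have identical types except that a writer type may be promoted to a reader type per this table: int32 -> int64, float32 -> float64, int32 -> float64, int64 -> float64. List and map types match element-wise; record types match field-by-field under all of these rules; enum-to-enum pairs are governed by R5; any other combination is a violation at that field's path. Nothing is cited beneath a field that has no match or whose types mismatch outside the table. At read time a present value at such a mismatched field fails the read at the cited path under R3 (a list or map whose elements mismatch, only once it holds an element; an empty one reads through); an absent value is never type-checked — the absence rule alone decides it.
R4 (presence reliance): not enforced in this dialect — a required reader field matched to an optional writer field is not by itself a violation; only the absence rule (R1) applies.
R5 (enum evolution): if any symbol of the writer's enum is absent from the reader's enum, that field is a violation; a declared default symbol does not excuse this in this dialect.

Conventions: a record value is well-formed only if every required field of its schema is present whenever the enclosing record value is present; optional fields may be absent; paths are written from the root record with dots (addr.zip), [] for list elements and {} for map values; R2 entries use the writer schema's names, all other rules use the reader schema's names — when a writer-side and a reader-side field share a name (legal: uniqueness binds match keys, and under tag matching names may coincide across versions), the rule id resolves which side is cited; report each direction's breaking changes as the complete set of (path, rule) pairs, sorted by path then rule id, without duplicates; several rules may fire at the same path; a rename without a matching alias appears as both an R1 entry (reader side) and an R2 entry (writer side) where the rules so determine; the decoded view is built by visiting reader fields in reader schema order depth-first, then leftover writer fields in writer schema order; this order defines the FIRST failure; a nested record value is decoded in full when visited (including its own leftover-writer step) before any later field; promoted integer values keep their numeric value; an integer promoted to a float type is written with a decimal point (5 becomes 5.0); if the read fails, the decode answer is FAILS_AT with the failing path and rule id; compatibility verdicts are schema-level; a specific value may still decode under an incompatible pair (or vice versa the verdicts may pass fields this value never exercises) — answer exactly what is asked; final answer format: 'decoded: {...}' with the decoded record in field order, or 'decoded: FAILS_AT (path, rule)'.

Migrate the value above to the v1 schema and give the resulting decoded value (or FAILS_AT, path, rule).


decoded: FAILS_AT (addr.avatar, R1)

in Session below, arrows point writer -> reader
decode (reader v1):
  tier := "SMS"
  codes := {}
  read fails at addr.avatar under R1 (no fill)
  => FAILS_AT (addr.avatar, R1)
checking off the Session differences that do not matter here:
  field duration in record Session: tag 11 changed to 17 -> no rule fires on it and the decoded Session view is identical with or without it
  renamed field enabled to verified in record Contact -> no rule fires on it and the decoded Session view is identical with or without it
  field version in record Session: optional changed to required -> shifts the Session verdicts, not this decode


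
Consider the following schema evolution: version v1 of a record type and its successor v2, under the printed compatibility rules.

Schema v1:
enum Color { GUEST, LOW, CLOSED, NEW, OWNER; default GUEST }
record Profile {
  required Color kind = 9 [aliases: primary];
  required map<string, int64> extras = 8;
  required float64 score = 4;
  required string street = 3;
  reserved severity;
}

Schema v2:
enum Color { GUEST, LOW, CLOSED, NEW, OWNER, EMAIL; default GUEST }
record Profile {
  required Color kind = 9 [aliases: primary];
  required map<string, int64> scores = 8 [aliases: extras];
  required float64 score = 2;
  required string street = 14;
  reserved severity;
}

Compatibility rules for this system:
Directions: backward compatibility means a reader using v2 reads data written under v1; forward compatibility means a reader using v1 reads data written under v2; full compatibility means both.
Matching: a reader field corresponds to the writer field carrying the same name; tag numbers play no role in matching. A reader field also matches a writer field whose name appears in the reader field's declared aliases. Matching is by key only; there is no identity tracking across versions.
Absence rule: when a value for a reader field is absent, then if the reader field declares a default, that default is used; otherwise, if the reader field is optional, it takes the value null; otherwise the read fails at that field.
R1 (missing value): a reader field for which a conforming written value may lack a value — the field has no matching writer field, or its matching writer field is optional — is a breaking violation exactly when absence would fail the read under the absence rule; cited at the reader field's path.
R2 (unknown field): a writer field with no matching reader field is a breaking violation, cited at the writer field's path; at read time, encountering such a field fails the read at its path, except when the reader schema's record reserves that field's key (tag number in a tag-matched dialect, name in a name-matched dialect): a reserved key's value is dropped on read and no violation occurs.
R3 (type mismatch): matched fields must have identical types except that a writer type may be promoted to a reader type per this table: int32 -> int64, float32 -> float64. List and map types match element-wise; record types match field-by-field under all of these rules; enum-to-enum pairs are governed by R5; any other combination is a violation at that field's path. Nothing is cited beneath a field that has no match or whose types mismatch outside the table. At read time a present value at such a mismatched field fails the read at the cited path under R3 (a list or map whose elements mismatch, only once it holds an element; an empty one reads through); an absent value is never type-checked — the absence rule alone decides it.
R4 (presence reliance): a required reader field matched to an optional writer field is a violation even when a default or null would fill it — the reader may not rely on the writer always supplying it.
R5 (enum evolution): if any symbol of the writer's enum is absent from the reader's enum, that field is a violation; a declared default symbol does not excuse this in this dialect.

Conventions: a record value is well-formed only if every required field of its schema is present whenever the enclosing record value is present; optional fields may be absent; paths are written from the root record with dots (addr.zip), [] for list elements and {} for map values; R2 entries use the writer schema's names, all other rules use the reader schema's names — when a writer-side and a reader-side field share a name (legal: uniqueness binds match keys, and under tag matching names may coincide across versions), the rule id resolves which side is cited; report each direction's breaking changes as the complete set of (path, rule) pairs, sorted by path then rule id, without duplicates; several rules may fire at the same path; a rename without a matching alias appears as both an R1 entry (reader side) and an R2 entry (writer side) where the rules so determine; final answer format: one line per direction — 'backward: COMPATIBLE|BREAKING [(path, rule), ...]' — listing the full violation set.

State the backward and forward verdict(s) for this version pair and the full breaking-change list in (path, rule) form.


backward: COMPATIBLE []; forward: BREAKING [(extras, R1), (kind, R5), (scores, R2)]

the writer's type comes first in each Profile pair
backward analysis of Profile with v2 as reader and v1 as writer:
  kind: paired with writer kind (Color -> Color; writer required)
  scores: paired with writer extras (map<string, int64> -> map<string, int64>; writer required)
  score: paired with writer score (float64 -> float64; writer required)
  street: paired with writer street (string -> string; writer required)
  => no violations; backward on Profile: COMPATIBLE
forward analysis of Profile with v1 as reader and v2 as writer:
  kind: paired with writer kind (Color -> Color; writer required)
  no writer field matches reader extras
  score: paired with writer score (float64 -> float64; writer required)
  street: paired with writer street (string -> string; writer required)
  writer field scores has no reader counterpart
  violation R1 at extras
  violation R5 at kind
  violation R2 at scores
  => forward: BREAKING (3)


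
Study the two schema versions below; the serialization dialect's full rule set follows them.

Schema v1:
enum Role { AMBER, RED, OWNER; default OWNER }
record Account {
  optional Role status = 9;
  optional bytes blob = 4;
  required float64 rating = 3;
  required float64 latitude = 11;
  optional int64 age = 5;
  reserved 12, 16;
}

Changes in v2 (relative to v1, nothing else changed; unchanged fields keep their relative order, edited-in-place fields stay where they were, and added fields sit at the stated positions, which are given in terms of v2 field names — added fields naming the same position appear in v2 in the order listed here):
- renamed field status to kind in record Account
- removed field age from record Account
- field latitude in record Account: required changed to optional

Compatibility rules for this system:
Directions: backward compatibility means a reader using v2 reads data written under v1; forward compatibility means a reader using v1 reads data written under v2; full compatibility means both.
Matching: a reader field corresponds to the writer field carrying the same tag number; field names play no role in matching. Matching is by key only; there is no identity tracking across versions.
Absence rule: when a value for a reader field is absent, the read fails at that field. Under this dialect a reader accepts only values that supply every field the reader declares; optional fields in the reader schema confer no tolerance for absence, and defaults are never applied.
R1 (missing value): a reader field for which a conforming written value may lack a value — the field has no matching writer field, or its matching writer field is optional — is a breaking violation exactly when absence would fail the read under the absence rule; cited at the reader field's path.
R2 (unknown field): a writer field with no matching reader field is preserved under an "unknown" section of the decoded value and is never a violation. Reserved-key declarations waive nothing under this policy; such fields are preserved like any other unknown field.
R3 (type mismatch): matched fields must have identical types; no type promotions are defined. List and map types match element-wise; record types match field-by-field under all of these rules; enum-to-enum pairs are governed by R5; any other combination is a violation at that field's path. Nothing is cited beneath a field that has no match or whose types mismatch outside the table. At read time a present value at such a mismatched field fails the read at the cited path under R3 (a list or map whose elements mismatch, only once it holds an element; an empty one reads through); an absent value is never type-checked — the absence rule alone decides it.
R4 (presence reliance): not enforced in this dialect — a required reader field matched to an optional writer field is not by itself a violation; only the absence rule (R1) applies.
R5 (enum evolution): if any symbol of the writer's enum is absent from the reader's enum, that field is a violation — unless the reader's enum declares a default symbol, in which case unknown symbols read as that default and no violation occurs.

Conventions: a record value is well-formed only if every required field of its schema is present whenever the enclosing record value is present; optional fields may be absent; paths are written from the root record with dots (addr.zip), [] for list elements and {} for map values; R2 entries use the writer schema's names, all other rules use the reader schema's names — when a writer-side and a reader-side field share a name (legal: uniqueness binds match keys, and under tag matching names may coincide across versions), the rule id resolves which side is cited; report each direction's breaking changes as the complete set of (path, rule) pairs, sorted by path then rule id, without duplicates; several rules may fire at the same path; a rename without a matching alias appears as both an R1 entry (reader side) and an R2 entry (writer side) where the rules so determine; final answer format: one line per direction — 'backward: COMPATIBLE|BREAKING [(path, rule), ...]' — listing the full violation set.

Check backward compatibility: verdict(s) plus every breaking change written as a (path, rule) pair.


backward: BREAKING [(blob, R1), (kind, R1)]

the writer's type comes first in each Account pair
backward pass over Account, reader schema v2, writer schema v1:
  kind <- status (Role -> Role, writer optional)
  blob <- blob (bytes -> bytes, writer optional)
  rating <- rating (float64 -> float64, writer required)
  latitude <- latitude (float64 -> float64, writer required)
  writer field age has no reader counterpart
  breaking: (blob, R1)
  breaking: (kind, R1)
  => 2 violation(s): backward is BREAKING for Account
the rest of the Account diff is inert for this question:
  field latitude in record Account: required changed to optional -> matters only for Account's forward compatibility — outside the asked direction
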